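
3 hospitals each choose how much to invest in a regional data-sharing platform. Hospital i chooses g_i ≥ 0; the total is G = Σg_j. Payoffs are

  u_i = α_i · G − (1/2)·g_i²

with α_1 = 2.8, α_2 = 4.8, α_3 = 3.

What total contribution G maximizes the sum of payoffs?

Planner FOC: ∂(Σu_j)/∂g_i = (Σα_j) − g_i = 0, so g_i^SO = Σα_j = 10.6 for every i; G^SO = 31.8.

31.8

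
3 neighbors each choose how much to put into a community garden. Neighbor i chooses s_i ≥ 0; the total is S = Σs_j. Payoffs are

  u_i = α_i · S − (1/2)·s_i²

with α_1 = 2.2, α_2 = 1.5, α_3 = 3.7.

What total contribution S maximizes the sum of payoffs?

Planner FOC: ∂(Σu_j)/∂s_i = (Σα_j) − s_i = 0, so s_i^SO = Σα_j = 7.4 for every i; S^SO = 22.2.

22.2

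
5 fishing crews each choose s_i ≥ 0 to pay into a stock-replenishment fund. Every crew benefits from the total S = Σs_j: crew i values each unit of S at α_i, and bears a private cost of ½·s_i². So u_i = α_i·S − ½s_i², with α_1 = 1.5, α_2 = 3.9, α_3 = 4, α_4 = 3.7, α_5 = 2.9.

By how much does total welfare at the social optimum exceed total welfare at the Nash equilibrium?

Crew i's FOC: ∂u_i/∂s_i = α_i − s_i = 0, so s_i* = α_i.
NE contributions = (1.5, 3.9, 4, 3.7, 2.9); S = 16.
W^NE = (Σα)·S − ½Σα_i² = 16² − ½·55.56 = 228.22.
Planner sets s_i = Σα_j = 16 for every i, so S^SO = 5·16 = 80.
W^SO = (Σα)·S^SO − ½·5·(Σα)² = (5/2)·16² = 640.
Deadweight loss = W^SO − W^NE = 411.78.

411.78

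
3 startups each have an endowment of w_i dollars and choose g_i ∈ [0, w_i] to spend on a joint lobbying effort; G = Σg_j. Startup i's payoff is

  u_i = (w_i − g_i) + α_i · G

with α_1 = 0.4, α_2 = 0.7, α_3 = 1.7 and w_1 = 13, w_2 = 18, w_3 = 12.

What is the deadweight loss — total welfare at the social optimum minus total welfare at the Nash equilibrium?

55.8

∂u_i/∂g_i = α_i − 1, so startup i contributes w_i if α_i > 1, else 0.
α_i > 1 for i ∈ {3}; NE contributions (0, 0, 12), G = 12.
W^NE = Σw_i − G^NE + (Σα_i)·G^NE = 43 + 1.8·12 = 64.6.
Planner: ∂(Σu_j)/∂g_i = Σα_j − 1 = 1.8 > 0, so everyone contributes w_i; G^SO = 43, W^SO = 43 + 1.8·43 = 120.4.
Deadweight loss = 55.8.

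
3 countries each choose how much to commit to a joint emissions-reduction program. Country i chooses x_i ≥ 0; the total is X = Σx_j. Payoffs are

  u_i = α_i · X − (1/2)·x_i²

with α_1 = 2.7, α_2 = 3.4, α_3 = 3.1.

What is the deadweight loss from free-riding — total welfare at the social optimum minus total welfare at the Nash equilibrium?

Country i's FOC: ∂u_i/∂x_i = α_i − x_i = 0, so x_i* = α_i.
NE contributions = (2.7, 3.4, 3.1); X = 9.2.
W^NE = (Σα)·X − ½Σα_i² = 9.2² − ½·28.46 = 70.41.
Planner sets x_i = Σα_j = 9.2 for every i, so X^SO = 3·9.2 = 27.6.
W^SO = (Σα)·X^SO − ½·3·(Σα)² = (3/2)·9.2² = 126.96.
Deadweight loss = W^SO − W^NE = 56.55.

56.55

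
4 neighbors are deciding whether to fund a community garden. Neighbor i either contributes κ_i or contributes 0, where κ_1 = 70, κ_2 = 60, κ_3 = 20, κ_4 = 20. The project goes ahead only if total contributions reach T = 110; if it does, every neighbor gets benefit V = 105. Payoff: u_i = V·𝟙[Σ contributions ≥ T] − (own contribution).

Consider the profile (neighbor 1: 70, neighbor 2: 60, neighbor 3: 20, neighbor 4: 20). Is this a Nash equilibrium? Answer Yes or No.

No

Total = 170 ≥ 110: provided.
Neighbor 1 (pledges 70, payoff 35): dropping to 0 → total 100, payoff 0. No gain.
Neighbor 2 (pledges 60, payoff 45): dropping to 0 → total 110, payoff 105. Profitable deviation.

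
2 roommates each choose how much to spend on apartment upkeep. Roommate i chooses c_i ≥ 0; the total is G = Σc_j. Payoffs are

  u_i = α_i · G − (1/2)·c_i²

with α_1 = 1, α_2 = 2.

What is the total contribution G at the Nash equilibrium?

3

Roommate i's FOC: ∂u_i/∂c_i = α_i − c_i = 0, so c_i* = α_i.
NE contributions = (1, 2); G = 3.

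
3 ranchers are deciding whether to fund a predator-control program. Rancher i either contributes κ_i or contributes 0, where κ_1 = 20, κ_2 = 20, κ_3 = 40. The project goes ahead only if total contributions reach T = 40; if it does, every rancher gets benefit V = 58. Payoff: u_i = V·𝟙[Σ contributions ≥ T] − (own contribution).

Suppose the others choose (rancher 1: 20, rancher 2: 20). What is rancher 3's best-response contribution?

Others' total = 40 ≥ 40; contributing adds cost 40 for no extra benefit.
Best response: 0.

0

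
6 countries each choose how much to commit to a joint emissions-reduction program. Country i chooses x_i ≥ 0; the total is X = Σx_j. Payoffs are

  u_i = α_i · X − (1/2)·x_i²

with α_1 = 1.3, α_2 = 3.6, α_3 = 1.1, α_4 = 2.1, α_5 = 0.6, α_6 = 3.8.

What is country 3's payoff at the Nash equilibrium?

Country i's FOC: ∂u_i/∂x_i = α_i − x_i = 0, so x_i* = α_i.
NE contributions = (1.3, 3.6, 1.1, 2.1, 0.6, 3.8); X = 12.5.
u_3 = α_3·X − ½·(x_3)² = 1.1·12.5 − ½·1.1² = 13.145.

13.145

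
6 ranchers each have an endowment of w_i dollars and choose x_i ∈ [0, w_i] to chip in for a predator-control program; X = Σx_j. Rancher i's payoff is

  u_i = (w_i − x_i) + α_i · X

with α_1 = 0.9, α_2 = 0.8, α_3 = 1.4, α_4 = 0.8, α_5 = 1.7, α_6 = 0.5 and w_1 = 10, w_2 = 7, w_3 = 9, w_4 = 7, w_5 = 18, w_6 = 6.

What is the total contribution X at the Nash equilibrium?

∂u_i/∂x_i = α_i − 1, so rancher i contributes w_i if α_i > 1, else 0.
α_i > 1 for i ∈ {3, 5}; NE contributions (0, 0, 9, 0, 18, 0), X = 27.

27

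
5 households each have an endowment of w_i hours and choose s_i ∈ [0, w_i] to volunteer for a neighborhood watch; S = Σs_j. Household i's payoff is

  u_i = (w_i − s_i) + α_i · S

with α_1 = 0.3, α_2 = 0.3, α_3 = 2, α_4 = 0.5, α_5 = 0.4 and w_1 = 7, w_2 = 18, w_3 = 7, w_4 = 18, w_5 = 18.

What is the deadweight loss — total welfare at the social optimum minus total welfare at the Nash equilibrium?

∂u_i/∂s_i = α_i − 1, so household i contributes w_i if α_i > 1, else 0.
α_i > 1 for i ∈ {3}; NE contributions (0, 0, 7, 0, 0), S = 7.
W^NE = Σw_i − S^NE + (Σα_i)·S^NE = 68 + 2.5·7 = 85.5.
Planner: ∂(Σu_j)/∂s_i = Σα_j − 1 = 2.5 > 0, so everyone contributes w_i; S^SO = 68, W^SO = 68 + 2.5·68 = 238.
Deadweight loss = 152.5.

152.5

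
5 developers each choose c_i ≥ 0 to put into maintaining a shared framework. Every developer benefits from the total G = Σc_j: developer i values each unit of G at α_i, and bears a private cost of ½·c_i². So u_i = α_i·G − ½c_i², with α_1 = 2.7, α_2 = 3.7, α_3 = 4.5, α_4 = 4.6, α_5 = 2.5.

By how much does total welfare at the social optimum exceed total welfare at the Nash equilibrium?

Developer i's FOC: ∂u_i/∂c_i = α_i − c_i = 0, so c_i* = α_i.
NE contributions = (2.7, 3.7, 4.5, 4.6, 2.5); G = 18.
W^NE = (Σα)·G − ½Σα_i² = 18² − ½·68.64 = 289.68.
Planner sets c_i = Σα_j = 18 for every i, so G^SO = 5·18 = 90.
W^SO = (Σα)·G^SO − ½·5·(Σα)² = (5/2)·18² = 810.
Deadweight loss = W^SO − W^NE = 520.32.

520.32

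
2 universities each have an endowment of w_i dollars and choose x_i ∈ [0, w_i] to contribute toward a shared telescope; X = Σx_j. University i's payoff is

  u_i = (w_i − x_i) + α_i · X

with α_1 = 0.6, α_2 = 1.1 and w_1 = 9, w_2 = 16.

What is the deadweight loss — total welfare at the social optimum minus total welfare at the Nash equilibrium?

∂u_i/∂x_i = α_i − 1, so university i contributes w_i if α_i > 1, else 0.
α_i > 1 for i ∈ {2}; NE contributions (0, 16), X = 16.
W^NE = Σw_i − X^NE + (Σα_i)·X^NE = 25 + 0.7·16 = 36.2.
Planner: ∂(Σu_j)/∂x_i = Σα_j − 1 = 0.7 > 0, so everyone contributes w_i; X^SO = 25, W^SO = 25 + 0.7·25 = 42.5.
Deadweight loss = 6.3.

6.3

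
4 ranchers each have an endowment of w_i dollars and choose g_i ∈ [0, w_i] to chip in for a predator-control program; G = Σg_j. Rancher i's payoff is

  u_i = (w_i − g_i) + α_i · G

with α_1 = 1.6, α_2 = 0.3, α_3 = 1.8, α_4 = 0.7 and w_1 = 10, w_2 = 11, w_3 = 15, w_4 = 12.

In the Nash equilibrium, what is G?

25

∂u_i/∂g_i = α_i − 1, so rancher i contributes w_i if α_i > 1, else 0.
α_i > 1 for i ∈ {1, 3}; NE contributions (10, 0, 15, 0), G = 25.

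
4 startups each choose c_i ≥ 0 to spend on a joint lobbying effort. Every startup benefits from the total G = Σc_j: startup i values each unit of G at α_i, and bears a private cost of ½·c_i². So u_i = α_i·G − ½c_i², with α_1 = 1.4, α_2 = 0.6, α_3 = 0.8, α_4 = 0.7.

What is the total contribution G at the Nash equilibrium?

Startup i's FOC: ∂u_i/∂c_i = α_i − c_i = 0, so c_i* = α_i.
NE contributions = (1.4, 0.6, 0.8, 0.7); G = 3.5.

3.5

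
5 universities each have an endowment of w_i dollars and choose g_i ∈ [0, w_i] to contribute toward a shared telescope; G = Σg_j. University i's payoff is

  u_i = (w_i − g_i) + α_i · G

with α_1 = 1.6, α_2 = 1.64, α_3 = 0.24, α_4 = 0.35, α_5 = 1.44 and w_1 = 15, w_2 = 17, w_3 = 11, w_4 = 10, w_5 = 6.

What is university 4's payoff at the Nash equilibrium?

∂u_i/∂g_i = α_i − 1, so university i contributes w_i if α_i > 1, else 0.
α_i > 1 for i ∈ {1, 2, 5}; NE contributions (15, 17, 0, 0, 6), G = 38.
u_4 = (10 − 0) + 0.35·38 = 23.3.

23.3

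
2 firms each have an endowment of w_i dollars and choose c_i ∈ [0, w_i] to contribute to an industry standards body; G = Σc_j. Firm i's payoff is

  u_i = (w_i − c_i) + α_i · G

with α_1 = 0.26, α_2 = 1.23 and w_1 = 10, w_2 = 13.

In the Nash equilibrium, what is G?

13

∂u_i/∂c_i = α_i − 1, so firm i contributes w_i if α_i > 1, else 0.
α_i > 1 for i ∈ {2}; NE contributions (0, 13), G = 13.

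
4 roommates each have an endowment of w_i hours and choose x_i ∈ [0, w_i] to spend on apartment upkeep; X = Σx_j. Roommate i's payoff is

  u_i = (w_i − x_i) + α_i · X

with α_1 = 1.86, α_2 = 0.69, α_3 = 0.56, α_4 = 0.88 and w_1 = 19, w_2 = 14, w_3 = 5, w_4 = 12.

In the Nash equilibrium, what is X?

19

∂u_i/∂x_i = α_i − 1, so roommate i contributes w_i if α_i > 1, else 0.
α_i > 1 for i ∈ {1}; NE contributions (19, 0, 0, 0), X = 19.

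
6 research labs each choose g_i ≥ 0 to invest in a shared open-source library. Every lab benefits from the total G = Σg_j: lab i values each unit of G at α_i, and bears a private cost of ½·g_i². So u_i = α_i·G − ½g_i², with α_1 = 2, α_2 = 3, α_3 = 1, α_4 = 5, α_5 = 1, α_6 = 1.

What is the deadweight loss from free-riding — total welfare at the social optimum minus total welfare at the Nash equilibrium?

Lab i's FOC: ∂u_i/∂g_i = α_i − g_i = 0, so g_i* = α_i.
NE contributions = (2, 3, 1, 5, 1, 1); G = 13.
W^NE = (Σα)·G − ½Σα_i² = 13² − ½·41 = 148.5.
Planner sets g_i = Σα_j = 13 for every i, so G^SO = 6·13 = 78.
W^SO = (Σα)·G^SO − ½·6·(Σα)² = (6/2)·13² = 507.
Deadweight loss = W^SO − W^NE = 358.5.

358.5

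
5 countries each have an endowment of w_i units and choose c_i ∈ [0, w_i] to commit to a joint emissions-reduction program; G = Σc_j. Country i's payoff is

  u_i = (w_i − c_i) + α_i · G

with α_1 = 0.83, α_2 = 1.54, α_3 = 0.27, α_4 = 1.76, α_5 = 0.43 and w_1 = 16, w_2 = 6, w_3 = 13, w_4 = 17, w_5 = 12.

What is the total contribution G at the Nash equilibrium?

∂u_i/∂c_i = α_i − 1, so country i contributes w_i if α_i > 1, else 0.
α_i > 1 for i ∈ {2, 4}; NE contributions (0, 6, 0, 17, 0), G = 23.

23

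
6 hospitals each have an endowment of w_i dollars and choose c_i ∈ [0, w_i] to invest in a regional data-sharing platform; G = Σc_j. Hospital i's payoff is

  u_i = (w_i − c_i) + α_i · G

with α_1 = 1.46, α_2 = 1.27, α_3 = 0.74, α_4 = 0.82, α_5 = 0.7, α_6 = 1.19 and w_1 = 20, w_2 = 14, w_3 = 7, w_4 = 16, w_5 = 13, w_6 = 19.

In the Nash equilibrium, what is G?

53

∂u_i/∂c_i = α_i − 1, so hospital i contributes w_i if α_i > 1, else 0.
α_i > 1 for i ∈ {1, 2, 6}; NE contributions (20, 14, 0, 0, 0, 19), G = 53.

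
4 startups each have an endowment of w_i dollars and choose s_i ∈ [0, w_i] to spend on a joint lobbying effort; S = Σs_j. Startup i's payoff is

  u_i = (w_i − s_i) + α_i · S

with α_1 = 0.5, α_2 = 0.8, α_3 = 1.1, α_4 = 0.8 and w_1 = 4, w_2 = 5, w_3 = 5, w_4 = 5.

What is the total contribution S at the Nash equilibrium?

∂u_i/∂s_i = α_i − 1, so startup i contributes w_i if α_i > 1, else 0.
α_i > 1 for i ∈ {3}; NE contributions (0, 0, 5, 0), S = 5.

5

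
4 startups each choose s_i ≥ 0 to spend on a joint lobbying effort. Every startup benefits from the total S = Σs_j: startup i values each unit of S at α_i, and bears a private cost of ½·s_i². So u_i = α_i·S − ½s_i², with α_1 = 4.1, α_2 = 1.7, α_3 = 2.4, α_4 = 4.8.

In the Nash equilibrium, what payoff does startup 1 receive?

44.895

Startup i's FOC: ∂u_i/∂s_i = α_i − s_i = 0, so s_i* = α_i.
NE contributions = (4.1, 1.7, 2.4, 4.8); S = 13.
u_1 = α_1·S − ½·(s_1)² = 4.1·13 − ½·4.1² = 44.895.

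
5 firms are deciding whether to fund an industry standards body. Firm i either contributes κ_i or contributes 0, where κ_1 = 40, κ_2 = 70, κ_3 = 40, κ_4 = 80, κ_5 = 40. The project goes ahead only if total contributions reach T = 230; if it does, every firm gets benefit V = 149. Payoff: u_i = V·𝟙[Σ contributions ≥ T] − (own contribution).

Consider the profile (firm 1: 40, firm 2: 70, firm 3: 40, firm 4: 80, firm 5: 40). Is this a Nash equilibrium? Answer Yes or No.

Total = 270 ≥ 230: provided.
Firm 1 (pledges 40, payoff 109): dropping to 0 → total 230, payoff 149. Profitable deviation.

No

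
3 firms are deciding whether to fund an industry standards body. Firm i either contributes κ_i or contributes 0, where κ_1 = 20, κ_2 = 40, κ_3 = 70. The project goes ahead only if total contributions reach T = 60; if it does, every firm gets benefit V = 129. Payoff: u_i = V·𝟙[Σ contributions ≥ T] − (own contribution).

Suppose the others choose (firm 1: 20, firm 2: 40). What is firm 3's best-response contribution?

Others' total = 60 ≥ 60; contributing adds cost 70 for no extra benefit.
Best response: 0.

0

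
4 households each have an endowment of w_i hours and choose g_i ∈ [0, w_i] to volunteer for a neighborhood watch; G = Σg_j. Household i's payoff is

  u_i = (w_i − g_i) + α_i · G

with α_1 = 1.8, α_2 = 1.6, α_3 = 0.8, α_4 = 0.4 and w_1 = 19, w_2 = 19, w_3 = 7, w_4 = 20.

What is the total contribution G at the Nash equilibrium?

∂u_i/∂g_i = α_i − 1, so household i contributes w_i if α_i > 1, else 0.
α_i > 1 for i ∈ {1, 2}; NE contributions (19, 19, 0, 0), G = 38.

38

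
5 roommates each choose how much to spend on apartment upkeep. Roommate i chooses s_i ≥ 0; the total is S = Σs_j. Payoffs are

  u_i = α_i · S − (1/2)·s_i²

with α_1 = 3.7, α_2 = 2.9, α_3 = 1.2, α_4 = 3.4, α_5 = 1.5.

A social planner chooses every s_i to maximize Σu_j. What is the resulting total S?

Planner FOC: ∂(Σu_j)/∂s_i = (Σα_j) − s_i = 0, so s_i^SO = Σα_j = 12.7 for every i; S^SO = 63.5.

63.5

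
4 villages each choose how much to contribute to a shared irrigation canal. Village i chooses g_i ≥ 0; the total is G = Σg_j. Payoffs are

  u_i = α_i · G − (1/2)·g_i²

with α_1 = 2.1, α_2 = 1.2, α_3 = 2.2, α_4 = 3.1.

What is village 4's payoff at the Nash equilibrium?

Village i's FOC: ∂u_i/∂g_i = α_i − g_i = 0, so g_i* = α_i.
NE contributions = (2.1, 1.2, 2.2, 3.1); G = 8.6.
u_4 = α_4·G − ½·(g_4)² = 3.1·8.6 − ½·3.1² = 21.855.

21.855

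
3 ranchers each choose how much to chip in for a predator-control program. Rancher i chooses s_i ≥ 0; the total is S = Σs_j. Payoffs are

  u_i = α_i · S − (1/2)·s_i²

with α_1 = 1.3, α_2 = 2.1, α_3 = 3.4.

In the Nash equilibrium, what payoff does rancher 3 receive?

Rancher i's FOC: ∂u_i/∂s_i = α_i − s_i = 0, so s_i* = α_i.
NE contributions = (1.3, 2.1, 3.4); S = 6.8.
u_3 = α_3·S − ½·(s_3)² = 3.4·6.8 − ½·3.4² = 17.34.

17.34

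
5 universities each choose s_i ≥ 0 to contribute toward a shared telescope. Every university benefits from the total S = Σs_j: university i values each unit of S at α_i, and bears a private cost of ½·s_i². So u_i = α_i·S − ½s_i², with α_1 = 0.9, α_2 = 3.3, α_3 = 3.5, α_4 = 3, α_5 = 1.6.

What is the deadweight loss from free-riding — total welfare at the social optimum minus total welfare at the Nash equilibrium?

244.69

University i's FOC: ∂u_i/∂s_i = α_i − s_i = 0, so s_i* = α_i.
NE contributions = (0.9, 3.3, 3.5, 3, 1.6); S = 12.3.
W^NE = (Σα)·S − ½Σα_i² = 12.3² − ½·35.51 = 133.535.
Planner sets s_i = Σα_j = 12.3 for every i, so S^SO = 5·12.3 = 61.5.
W^SO = (Σα)·S^SO − ½·5·(Σα)² = (5/2)·12.3² = 378.225.
Deadweight loss = W^SO − W^NE = 244.69.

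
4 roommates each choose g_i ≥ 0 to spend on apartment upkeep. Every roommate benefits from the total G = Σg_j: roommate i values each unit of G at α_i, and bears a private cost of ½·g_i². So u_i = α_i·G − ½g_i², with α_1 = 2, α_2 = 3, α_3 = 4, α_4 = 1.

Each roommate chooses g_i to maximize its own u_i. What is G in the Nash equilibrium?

Roommate i's FOC: ∂u_i/∂g_i = α_i − g_i = 0, so g_i* = α_i.
NE contributions = (2, 3, 4, 1); G = 10.

10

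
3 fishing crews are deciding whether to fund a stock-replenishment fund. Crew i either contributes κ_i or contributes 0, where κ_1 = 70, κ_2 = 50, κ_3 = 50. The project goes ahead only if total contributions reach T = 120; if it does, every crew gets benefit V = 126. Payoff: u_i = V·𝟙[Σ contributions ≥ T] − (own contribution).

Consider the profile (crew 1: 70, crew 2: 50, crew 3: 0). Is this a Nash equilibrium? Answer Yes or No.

Total = 120 ≥ 120: provided.
Crew 1 (pledges 70, payoff 56): dropping to 0 → total 50, payoff 0. No gain.
Crew 2 (pledges 50, payoff 76): dropping to 0 → total 70, payoff 0. No gain.
Crew 3 (pledges 0, payoff 126): pledging 50 → total 170, payoff 76. No gain.

Yes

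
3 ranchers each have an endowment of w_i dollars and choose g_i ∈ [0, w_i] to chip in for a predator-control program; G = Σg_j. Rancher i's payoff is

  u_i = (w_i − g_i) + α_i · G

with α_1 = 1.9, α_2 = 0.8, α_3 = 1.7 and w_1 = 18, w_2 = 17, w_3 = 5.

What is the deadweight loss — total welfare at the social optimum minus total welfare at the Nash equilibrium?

57.8

∂u_i/∂g_i = α_i − 1, so rancher i contributes w_i if α_i > 1, else 0.
α_i > 1 for i ∈ {1, 3}; NE contributions (18, 0, 5), G = 23.
W^NE = Σw_i − G^NE + (Σα_i)·G^NE = 40 + 3.4·23 = 118.2.
Planner: ∂(Σu_j)/∂g_i = Σα_j − 1 = 3.4 > 0, so everyone contributes w_i; G^SO = 40, W^SO = 40 + 3.4·40 = 176.
Deadweight loss = 57.8.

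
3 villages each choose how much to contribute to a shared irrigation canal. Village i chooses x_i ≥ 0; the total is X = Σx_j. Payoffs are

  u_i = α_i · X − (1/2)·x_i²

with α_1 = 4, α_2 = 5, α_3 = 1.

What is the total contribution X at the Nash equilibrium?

Village i's FOC: ∂u_i/∂x_i = α_i − x_i = 0, so x_i* = α_i.
NE contributions = (4, 5, 1); X = 10.

10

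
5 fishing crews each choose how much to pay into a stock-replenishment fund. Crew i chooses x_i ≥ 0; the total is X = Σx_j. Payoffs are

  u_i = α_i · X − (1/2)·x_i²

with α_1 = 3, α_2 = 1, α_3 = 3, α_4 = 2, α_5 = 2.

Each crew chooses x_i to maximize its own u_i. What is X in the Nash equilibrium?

11

Crew i's FOC: ∂u_i/∂x_i = α_i − x_i = 0, so x_i* = α_i.
NE contributions = (3, 1, 3, 2, 2); X = 11.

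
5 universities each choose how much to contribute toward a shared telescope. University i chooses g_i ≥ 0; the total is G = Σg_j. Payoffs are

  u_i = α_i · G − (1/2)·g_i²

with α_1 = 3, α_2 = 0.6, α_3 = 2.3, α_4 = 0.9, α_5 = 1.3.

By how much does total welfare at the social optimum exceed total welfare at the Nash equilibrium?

University i's FOC: ∂u_i/∂g_i = α_i − g_i = 0, so g_i* = α_i.
NE contributions = (3, 0.6, 2.3, 0.9, 1.3); G = 8.1.
W^NE = (Σα)·G − ½Σα_i² = 8.1² − ½·17.15 = 57.035.
Planner sets g_i = Σα_j = 8.1 for every i, so G^SO = 5·8.1 = 40.5.
W^SO = (Σα)·G^SO − ½·5·(Σα)² = (5/2)·8.1² = 164.025.
Deadweight loss = W^SO − W^NE = 106.99.

106.99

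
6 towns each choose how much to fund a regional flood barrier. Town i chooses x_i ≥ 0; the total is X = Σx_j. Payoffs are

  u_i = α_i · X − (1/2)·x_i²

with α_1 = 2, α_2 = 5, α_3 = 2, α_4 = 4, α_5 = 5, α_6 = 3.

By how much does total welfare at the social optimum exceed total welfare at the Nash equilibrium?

923.5

Town i's FOC: ∂u_i/∂x_i = α_i − x_i = 0, so x_i* = α_i.
NE contributions = (2, 5, 2, 4, 5, 3); X = 21.
W^NE = (Σα)·X − ½Σα_i² = 21² − ½·83 = 399.5.
Planner sets x_i = Σα_j = 21 for every i, so X^SO = 6·21 = 126.
W^SO = (Σα)·X^SO − ½·6·(Σα)² = (6/2)·21² = 1323.
Deadweight loss = W^SO − W^NE = 923.5.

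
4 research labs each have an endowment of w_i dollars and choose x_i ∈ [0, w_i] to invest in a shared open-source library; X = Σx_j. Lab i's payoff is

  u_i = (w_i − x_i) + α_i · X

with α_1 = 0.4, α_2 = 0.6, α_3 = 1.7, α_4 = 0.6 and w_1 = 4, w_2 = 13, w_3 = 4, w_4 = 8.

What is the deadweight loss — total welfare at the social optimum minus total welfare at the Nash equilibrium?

57.5

∂u_i/∂x_i = α_i − 1, so lab i contributes w_i if α_i > 1, else 0.
α_i > 1 for i ∈ {3}; NE contributions (0, 0, 4, 0), X = 4.
W^NE = Σw_i − X^NE + (Σα_i)·X^NE = 29 + 2.3·4 = 38.2.
Planner: ∂(Σu_j)/∂x_i = Σα_j − 1 = 2.3 > 0, so everyone contributes w_i; X^SO = 29, W^SO = 29 + 2.3·29 = 95.7.
Deadweight loss = 57.5.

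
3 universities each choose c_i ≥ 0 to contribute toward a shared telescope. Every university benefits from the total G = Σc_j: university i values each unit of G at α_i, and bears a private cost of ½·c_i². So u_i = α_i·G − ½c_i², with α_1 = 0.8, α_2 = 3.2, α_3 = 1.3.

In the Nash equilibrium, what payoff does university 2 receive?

11.84

University i's FOC: ∂u_i/∂c_i = α_i − c_i = 0, so c_i* = α_i.
NE contributions = (0.8, 3.2, 1.3); G = 5.3.
u_2 = α_2·G − ½·(c_2)² = 3.2·5.3 − ½·3.2² = 11.84.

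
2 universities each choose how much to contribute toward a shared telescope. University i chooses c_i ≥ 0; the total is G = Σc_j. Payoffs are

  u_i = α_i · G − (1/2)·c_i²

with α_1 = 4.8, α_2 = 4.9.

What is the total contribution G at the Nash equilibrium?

University i's FOC: ∂u_i/∂c_i = α_i − c_i = 0, so c_i* = α_i.
NE contributions = (4.8, 4.9); G = 9.7.

9.7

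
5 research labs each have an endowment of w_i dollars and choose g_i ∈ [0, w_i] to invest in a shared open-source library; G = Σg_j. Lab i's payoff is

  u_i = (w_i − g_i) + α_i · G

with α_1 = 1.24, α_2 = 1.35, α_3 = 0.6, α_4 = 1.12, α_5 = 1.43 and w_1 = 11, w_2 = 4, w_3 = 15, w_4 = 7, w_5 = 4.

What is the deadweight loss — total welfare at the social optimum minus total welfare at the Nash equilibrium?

71.1

∂u_i/∂g_i = α_i − 1, so lab i contributes w_i if α_i > 1, else 0.
α_i > 1 for i ∈ {1, 2, 4, 5}; NE contributions (11, 4, 0, 7, 4), G = 26.
W^NE = Σw_i − G^NE + (Σα_i)·G^NE = 41 + 4.74·26 = 164.24.
Planner: ∂(Σu_j)/∂g_i = Σα_j − 1 = 4.74 > 0, so everyone contributes w_i; G^SO = 41, W^SO = 41 + 4.74·41 = 235.34.
Deadweight loss = 71.1.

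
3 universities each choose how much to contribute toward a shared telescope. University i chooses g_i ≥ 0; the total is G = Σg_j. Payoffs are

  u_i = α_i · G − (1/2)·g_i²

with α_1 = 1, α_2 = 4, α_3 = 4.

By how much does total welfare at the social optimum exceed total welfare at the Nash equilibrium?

57

University i's FOC: ∂u_i/∂g_i = α_i − g_i = 0, so g_i* = α_i.
NE contributions = (1, 4, 4); G = 9.
W^NE = (Σα)·G − ½Σα_i² = 9² − ½·33 = 64.5.
Planner sets g_i = Σα_j = 9 for every i, so G^SO = 3·9 = 27.
W^SO = (Σα)·G^SO − ½·3·(Σα)² = (3/2)·9² = 121.5.
Deadweight loss = W^SO − W^NE = 57.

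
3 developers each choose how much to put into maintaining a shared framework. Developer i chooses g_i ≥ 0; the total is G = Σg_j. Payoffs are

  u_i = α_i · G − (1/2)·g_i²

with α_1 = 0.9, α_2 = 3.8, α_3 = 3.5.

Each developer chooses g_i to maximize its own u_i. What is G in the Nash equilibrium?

Developer i's FOC: ∂u_i/∂g_i = α_i − g_i = 0, so g_i* = α_i.
NE contributions = (0.9, 3.8, 3.5); G = 8.2.

8.2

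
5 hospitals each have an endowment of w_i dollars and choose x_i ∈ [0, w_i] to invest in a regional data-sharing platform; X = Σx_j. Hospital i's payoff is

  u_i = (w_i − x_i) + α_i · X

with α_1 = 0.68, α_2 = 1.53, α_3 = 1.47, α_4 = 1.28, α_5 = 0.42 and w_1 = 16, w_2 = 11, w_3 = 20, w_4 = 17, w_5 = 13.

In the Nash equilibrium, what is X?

48

∂u_i/∂x_i = α_i − 1, so hospital i contributes w_i if α_i > 1, else 0.
α_i > 1 for i ∈ {2, 3, 4}; NE contributions (0, 11, 20, 17, 0), X = 48.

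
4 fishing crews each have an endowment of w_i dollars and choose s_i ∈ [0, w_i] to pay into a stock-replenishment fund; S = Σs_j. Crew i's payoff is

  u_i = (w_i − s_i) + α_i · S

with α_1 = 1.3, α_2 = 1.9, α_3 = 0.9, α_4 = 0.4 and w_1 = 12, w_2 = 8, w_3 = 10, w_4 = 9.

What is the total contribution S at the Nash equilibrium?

∂u_i/∂s_i = α_i − 1, so crew i contributes w_i if α_i > 1, else 0.
α_i > 1 for i ∈ {1, 2}; NE contributions (12, 8, 0, 0), S = 20.

20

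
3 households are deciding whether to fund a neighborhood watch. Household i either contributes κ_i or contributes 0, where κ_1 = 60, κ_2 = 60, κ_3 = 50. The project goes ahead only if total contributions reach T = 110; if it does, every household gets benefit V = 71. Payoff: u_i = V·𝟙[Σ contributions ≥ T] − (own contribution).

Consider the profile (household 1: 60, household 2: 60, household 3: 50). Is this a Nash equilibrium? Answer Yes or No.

No

Total = 170 ≥ 110: provided.
Household 1 (pledges 60, payoff 11): dropping to 0 → total 110, payoff 71. Profitable deviation.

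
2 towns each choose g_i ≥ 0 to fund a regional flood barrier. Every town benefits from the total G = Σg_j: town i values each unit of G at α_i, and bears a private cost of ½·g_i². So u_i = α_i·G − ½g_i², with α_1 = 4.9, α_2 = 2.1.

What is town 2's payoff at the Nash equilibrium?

Town i's FOC: ∂u_i/∂g_i = α_i − g_i = 0, so g_i* = α_i.
NE contributions = (4.9, 2.1); G = 7.
u_2 = α_2·G − ½·(g_2)² = 2.1·7 − ½·2.1² = 12.495.

12.495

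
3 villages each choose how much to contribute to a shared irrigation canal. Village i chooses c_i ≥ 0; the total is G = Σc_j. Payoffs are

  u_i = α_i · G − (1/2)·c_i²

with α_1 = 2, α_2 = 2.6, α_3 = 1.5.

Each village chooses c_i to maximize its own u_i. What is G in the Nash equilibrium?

Village i's FOC: ∂u_i/∂c_i = α_i − c_i = 0, so c_i* = α_i.
NE contributions = (2, 2.6, 1.5); G = 6.1.

6.1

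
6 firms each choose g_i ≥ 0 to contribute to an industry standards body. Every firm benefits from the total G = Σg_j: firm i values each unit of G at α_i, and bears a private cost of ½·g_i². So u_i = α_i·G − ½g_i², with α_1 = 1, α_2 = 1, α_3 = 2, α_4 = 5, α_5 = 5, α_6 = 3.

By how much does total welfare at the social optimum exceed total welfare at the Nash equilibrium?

610.5

Firm i's FOC: ∂u_i/∂g_i = α_i − g_i = 0, so g_i* = α_i.
NE contributions = (1, 1, 2, 5, 5, 3); G = 17.
W^NE = (Σα)·G − ½Σα_i² = 17² − ½·65 = 256.5.
Planner sets g_i = Σα_j = 17 for every i, so G^SO = 6·17 = 102.
W^SO = (Σα)·G^SO − ½·6·(Σα)² = (6/2)·17² = 867.
Deadweight loss = W^SO − W^NE = 610.5.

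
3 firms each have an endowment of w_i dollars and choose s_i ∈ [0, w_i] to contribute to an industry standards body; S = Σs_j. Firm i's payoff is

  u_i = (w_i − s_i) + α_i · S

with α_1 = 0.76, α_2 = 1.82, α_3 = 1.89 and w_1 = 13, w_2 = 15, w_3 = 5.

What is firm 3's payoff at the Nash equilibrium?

∂u_i/∂s_i = α_i − 1, so firm i contributes w_i if α_i > 1, else 0.
α_i > 1 for i ∈ {2, 3}; NE contributions (0, 15, 5), S = 20.
u_3 = (5 − 5) + 1.89·20 = 37.8.

37.8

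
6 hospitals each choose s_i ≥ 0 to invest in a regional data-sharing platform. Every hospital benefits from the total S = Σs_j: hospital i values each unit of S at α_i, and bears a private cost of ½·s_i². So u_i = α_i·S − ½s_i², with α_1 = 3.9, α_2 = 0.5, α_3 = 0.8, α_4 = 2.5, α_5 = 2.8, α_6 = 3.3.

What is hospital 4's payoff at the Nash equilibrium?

Hospital i's FOC: ∂u_i/∂s_i = α_i − s_i = 0, so s_i* = α_i.
NE contributions = (3.9, 0.5, 0.8, 2.5, 2.8, 3.3); S = 13.8.
u_4 = α_4·S − ½·(s_4)² = 2.5·13.8 − ½·2.5² = 31.375.

31.375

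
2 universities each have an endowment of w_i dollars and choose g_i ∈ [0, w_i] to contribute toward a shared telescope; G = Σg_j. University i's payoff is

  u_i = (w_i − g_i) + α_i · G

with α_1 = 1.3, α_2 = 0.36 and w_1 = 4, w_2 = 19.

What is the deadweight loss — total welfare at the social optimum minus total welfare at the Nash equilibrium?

∂u_i/∂g_i = α_i − 1, so university i contributes w_i if α_i > 1, else 0.
α_i > 1 for i ∈ {1}; NE contributions (4, 0), G = 4.
W^NE = Σw_i − G^NE + (Σα_i)·G^NE = 23 + 0.66·4 = 25.64.
Planner: ∂(Σu_j)/∂g_i = Σα_j − 1 = 0.66 > 0, so everyone contributes w_i; G^SO = 23, W^SO = 23 + 0.66·23 = 38.18.
Deadweight loss = 12.54.

12.54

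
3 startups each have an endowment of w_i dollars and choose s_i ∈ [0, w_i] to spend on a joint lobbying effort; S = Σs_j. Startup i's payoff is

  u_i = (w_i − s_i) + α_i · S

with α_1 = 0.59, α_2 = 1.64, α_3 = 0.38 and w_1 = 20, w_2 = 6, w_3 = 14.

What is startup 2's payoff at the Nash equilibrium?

9.84

∂u_i/∂s_i = α_i − 1, so startup i contributes w_i if α_i > 1, else 0.
α_i > 1 for i ∈ {2}; NE contributions (0, 6, 0), S = 6.
u_2 = (6 − 6) + 1.64·6 = 9.84.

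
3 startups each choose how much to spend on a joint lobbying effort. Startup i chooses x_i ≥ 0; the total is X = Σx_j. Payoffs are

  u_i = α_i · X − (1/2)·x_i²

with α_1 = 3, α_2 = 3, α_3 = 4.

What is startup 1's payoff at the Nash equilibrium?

Startup i's FOC: ∂u_i/∂x_i = α_i − x_i = 0, so x_i* = α_i.
NE contributions = (3, 3, 4); X = 10.
u_1 = α_1·X − ½·(x_1)² = 3·10 − ½·3² = 25.5.

25.5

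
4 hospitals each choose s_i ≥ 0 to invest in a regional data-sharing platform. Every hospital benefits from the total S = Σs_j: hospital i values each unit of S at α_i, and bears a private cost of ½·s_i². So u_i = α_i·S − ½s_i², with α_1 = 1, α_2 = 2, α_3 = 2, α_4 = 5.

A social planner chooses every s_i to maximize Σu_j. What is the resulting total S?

40

Planner FOC: ∂(Σu_j)/∂s_i = (Σα_j) − s_i = 0, so s_i^SO = Σα_j = 10 for every i; S^SO = 40.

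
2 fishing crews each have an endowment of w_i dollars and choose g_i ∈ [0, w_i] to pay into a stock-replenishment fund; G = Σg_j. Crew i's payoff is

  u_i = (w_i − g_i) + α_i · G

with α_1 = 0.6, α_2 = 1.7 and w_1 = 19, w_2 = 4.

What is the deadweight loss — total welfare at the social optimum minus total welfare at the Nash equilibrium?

24.7

∂u_i/∂g_i = α_i − 1, so crew i contributes w_i if α_i > 1, else 0.
α_i > 1 for i ∈ {2}; NE contributions (0, 4), G = 4.
W^NE = Σw_i − G^NE + (Σα_i)·G^NE = 23 + 1.3·4 = 28.2.
Planner: ∂(Σu_j)/∂g_i = Σα_j − 1 = 1.3 > 0, so everyone contributes w_i; G^SO = 23, W^SO = 23 + 1.3·23 = 52.9.
Deadweight loss = 24.7.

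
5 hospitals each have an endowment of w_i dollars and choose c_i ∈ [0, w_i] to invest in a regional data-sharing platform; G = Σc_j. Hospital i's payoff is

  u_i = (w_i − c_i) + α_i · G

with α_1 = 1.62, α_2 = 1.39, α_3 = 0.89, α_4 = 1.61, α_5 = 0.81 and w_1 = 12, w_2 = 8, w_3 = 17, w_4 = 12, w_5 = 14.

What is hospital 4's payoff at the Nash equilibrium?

∂u_i/∂c_i = α_i − 1, so hospital i contributes w_i if α_i > 1, else 0.
α_i > 1 for i ∈ {1, 2, 4}; NE contributions (12, 8, 0, 12, 0), G = 32.
u_4 = (12 − 12) + 1.61·32 = 51.52.

51.52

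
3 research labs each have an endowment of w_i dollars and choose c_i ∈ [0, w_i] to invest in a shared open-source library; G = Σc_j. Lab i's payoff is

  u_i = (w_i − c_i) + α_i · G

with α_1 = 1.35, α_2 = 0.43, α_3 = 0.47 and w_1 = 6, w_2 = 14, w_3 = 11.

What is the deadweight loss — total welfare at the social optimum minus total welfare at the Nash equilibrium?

∂u_i/∂c_i = α_i − 1, so lab i contributes w_i if α_i > 1, else 0.
α_i > 1 for i ∈ {1}; NE contributions (6, 0, 0), G = 6.
W^NE = Σw_i − G^NE + (Σα_i)·G^NE = 31 + 1.25·6 = 38.5.
Planner: ∂(Σu_j)/∂c_i = Σα_j − 1 = 1.25 > 0, so everyone contributes w_i; G^SO = 31, W^SO = 31 + 1.25·31 = 69.75.
Deadweight loss = 31.25.

31.25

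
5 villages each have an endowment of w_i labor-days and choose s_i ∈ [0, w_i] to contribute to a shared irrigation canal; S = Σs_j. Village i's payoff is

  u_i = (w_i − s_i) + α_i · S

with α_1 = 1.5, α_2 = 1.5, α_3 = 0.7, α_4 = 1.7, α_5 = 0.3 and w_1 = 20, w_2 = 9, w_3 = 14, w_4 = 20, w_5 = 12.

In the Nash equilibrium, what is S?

∂u_i/∂s_i = α_i − 1, so village i contributes w_i if α_i > 1, else 0.
α_i > 1 for i ∈ {1, 2, 4}; NE contributions (20, 9, 0, 20, 0), S = 49.

49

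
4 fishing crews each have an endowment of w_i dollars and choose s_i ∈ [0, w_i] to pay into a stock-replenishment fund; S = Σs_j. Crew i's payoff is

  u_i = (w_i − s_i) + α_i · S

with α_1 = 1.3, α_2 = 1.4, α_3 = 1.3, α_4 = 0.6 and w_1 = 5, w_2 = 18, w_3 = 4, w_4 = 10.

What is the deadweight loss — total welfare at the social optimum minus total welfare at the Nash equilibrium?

∂u_i/∂s_i = α_i − 1, so crew i contributes w_i if α_i > 1, else 0.
α_i > 1 for i ∈ {1, 2, 3}; NE contributions (5, 18, 4, 0), S = 27.
W^NE = Σw_i − S^NE + (Σα_i)·S^NE = 37 + 3.6·27 = 134.2.
Planner: ∂(Σu_j)/∂s_i = Σα_j − 1 = 3.6 > 0, so everyone contributes w_i; S^SO = 37, W^SO = 37 + 3.6·37 = 170.2.
Deadweight loss = 36.

36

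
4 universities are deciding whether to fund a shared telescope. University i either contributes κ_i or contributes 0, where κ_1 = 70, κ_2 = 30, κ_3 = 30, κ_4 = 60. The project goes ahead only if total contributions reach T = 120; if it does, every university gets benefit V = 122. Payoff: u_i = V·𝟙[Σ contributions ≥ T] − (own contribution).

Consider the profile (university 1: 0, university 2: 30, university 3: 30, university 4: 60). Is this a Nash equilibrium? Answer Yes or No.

Total = 120 ≥ 120: provided.
University 1 (pledges 0, payoff 122): pledging 70 → total 190, payoff 52. No gain.
University 2 (pledges 30, payoff 92): dropping to 0 → total 90, payoff 0. No gain.
University 3 (pledges 30, payoff 92): dropping to 0 → total 90, payoff 0. No gain.
University 4 (pledges 60, payoff 62): dropping to 0 → total 60, payoff 0. No gain.

Yes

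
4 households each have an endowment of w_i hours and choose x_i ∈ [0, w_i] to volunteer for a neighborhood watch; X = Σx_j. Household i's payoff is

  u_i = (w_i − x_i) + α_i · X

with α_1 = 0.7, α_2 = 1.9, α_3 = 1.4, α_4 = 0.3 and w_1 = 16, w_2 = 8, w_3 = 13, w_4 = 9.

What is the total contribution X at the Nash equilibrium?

21

∂u_i/∂x_i = α_i − 1, so household i contributes w_i if α_i > 1, else 0.
α_i > 1 for i ∈ {2, 3}; NE contributions (0, 8, 13, 0), X = 21.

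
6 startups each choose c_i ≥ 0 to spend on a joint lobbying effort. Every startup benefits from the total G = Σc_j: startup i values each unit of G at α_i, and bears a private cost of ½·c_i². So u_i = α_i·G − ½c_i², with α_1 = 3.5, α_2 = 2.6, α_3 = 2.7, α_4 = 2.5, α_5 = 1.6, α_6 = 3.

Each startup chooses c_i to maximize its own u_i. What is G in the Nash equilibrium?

Startup i's FOC: ∂u_i/∂c_i = α_i − c_i = 0, so c_i* = α_i.
NE contributions = (3.5, 2.6, 2.7, 2.5, 1.6, 3); G = 15.9.

15.9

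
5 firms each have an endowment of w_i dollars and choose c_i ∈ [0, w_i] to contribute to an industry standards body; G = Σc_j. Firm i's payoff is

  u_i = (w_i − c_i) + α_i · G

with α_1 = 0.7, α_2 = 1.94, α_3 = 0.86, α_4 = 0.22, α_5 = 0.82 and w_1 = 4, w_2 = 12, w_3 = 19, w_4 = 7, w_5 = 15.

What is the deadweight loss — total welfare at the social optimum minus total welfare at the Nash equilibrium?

159.3

∂u_i/∂c_i = α_i − 1, so firm i contributes w_i if α_i > 1, else 0.
α_i > 1 for i ∈ {2}; NE contributions (0, 12, 0, 0, 0), G = 12.
W^NE = Σw_i − G^NE + (Σα_i)·G^NE = 57 + 3.54·12 = 99.48.
Planner: ∂(Σu_j)/∂c_i = Σα_j − 1 = 3.54 > 0, so everyone contributes w_i; G^SO = 57, W^SO = 57 + 3.54·57 = 258.78.
Deadweight loss = 159.3.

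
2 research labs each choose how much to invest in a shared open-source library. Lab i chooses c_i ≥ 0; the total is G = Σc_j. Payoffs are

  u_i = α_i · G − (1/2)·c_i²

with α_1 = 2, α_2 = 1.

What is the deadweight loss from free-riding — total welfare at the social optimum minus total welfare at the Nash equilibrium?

2.5

Lab i's FOC: ∂u_i/∂c_i = α_i − c_i = 0, so c_i* = α_i.
NE contributions = (2, 1); G = 3.
W^NE = (Σα)·G − ½Σα_i² = 3² − ½·5 = 6.5.
Planner sets c_i = Σα_j = 3 for every i, so G^SO = 2·3 = 6.
W^SO = (Σα)·G^SO − ½·2·(Σα)² = (2/2)·3² = 9.
Deadweight loss = W^SO − W^NE = 2.5.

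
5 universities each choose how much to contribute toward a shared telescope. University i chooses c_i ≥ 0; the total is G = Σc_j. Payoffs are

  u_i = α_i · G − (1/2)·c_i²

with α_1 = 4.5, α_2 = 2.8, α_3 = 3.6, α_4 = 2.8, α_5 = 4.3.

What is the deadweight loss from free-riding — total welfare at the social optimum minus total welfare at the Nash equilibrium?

519.69

University i's FOC: ∂u_i/∂c_i = α_i − c_i = 0, so c_i* = α_i.
NE contributions = (4.5, 2.8, 3.6, 2.8, 4.3); G = 18.
W^NE = (Σα)·G − ½Σα_i² = 18² − ½·67.38 = 290.31.
Planner sets c_i = Σα_j = 18 for every i, so G^SO = 5·18 = 90.
W^SO = (Σα)·G^SO − ½·5·(Σα)² = (5/2)·18² = 810.
Deadweight loss = W^SO − W^NE = 519.69.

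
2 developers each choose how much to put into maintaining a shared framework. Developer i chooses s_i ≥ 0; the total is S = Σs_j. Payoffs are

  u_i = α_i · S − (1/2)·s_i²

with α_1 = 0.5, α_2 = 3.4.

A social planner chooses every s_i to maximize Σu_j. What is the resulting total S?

Planner FOC: ∂(Σu_j)/∂s_i = (Σα_j) − s_i = 0, so s_i^SO = Σα_j = 3.9 for every i; S^SO = 7.8.

7.8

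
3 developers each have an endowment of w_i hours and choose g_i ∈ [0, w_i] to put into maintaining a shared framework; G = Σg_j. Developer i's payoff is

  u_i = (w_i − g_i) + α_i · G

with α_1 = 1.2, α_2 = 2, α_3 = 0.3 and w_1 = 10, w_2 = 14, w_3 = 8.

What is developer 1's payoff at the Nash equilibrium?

∂u_i/∂g_i = α_i − 1, so developer i contributes w_i if α_i > 1, else 0.
α_i > 1 for i ∈ {1, 2}; NE contributions (10, 14, 0), G = 24.
u_1 = (10 − 10) + 1.2·24 = 28.8.

28.8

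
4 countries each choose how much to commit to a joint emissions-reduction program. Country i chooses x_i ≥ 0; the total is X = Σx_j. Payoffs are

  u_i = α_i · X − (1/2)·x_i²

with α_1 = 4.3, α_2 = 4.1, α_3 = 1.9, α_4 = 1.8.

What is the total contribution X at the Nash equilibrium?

12.1

Country i's FOC: ∂u_i/∂x_i = α_i − x_i = 0, so x_i* = α_i.
NE contributions = (4.3, 4.1, 1.9, 1.8); X = 12.1.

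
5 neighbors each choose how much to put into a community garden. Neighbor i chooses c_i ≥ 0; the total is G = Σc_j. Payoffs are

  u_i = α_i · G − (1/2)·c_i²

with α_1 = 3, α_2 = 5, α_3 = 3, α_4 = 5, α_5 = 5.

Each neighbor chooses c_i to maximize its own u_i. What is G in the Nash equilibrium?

21

Neighbor i's FOC: ∂u_i/∂c_i = α_i − c_i = 0, so c_i* = α_i.
NE contributions = (3, 5, 3, 5, 5); G = 21.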